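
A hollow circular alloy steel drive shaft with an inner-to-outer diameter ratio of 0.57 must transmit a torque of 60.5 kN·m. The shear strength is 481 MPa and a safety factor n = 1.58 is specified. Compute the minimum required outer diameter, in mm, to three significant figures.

d_o = 104 mm

τ_allow = 481/1.58 = 304.4 MPa.
For a hollow shaft τ = 16T/[πd_o³(1−k⁴)] with k = 0.57, so 1−k⁴ = 0.8944.
d_o³ = 16T/[π τ_allow (1−k⁴)] = 16×6.0500×10^7/(π×304.4×0.8944) = 1.132×10^6 mm³.
d_o = 104.2 mm.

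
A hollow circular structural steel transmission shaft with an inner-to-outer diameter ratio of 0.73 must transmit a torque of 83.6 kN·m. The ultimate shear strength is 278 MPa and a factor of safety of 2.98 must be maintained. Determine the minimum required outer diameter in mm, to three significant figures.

τ_allow = 278/2.98 = 93.29 MPa.
For a hollow shaft τ = 16T/[πd_o³(1−k⁴)] with k = 0.73, so 1−k⁴ = 0.7160.
d_o³ = 16T/[π τ_allow (1−k⁴)] = 16×8.3600×10^7/(π×93.29×0.7160) = 6.374×10^6 mm³.
d_o = 185.4 mm.

d_o = 185 mm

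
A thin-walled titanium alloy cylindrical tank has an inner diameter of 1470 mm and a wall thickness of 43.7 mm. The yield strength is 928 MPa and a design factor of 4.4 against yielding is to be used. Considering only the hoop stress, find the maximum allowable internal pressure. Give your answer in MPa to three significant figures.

σ_allow = 928/4.4 = 210.9 MPa.
σ_h = pD/(2t) → p_allow = 2σ_allow t/D = 2×210.9×43.7/1470 = 12.54 MPa.

p_allow = 12.5 MPa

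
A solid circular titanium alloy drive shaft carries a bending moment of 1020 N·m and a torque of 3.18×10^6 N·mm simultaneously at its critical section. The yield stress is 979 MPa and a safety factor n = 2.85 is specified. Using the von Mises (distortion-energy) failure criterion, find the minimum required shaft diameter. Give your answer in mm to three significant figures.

σ_allow = σ_y/n = 979/2.85 = 343.5 MPa.
For a solid shaft σ_b = 32M/(πd³) and τ = 16T/(πd³), so the von Mises stress is σ' = (16/πd³)·√(4M²+3T²).
√(4M²+3T²) = √(4×(1.020×10^6)² + 3×(3.180×10^6)²) = 5.874×10^6 N·mm.
d³ = 16×5.874×10^6/(π×343.5) = 87080 mm³.
d = 44.32 mm.

d = 44.3 mm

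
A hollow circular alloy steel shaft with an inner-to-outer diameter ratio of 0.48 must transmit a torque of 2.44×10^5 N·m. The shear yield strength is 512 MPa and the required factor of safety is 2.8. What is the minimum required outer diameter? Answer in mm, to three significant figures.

d_o = 193 mm

τ_allow = 512/2.8 = 182.9 MPa.
For a hollow shaft τ = 16T/[πd_o³(1−k⁴)] with k = 0.48, so 1−k⁴ = 0.9469.
d_o³ = 16T/[π τ_allow (1−k⁴)] = 16×2.4400×10^8/(π×182.9×0.9469) = 7.177×10^6 mm³.
d_o = 192.9 mm.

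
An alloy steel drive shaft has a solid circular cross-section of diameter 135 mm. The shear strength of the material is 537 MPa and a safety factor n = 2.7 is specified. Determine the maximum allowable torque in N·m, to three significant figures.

τ_allow = 537/2.7 = 198.9 MPa.
For a solid shaft T_allow = τ_allow·πd³/16; πd³/16 = π×135³/16 = 483100 mm³.
T_allow = 198.9×483100 = 9.608×10^7 N·mm = 96080 N·m.

T_allow = 96100 N·m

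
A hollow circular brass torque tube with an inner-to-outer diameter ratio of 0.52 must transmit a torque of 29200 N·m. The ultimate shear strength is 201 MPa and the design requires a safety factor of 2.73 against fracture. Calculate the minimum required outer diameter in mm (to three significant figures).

d_o = 130 mm

τ_allow = 201/2.73 = 73.63 MPa.
For a hollow shaft τ = 16T/[πd_o³(1−k⁴)] with k = 0.52, so 1−k⁴ = 0.9269.
d_o³ = 16T/[π τ_allow (1−k⁴)] = 16×2.9200×10^7/(π×73.63×0.9269) = 2.179×10^6 mm³.
d_o = 129.6 mm.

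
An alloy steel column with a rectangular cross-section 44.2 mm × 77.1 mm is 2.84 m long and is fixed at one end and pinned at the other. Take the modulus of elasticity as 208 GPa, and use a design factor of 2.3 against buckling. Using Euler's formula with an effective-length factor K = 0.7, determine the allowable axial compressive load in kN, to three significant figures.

Buckling occurs about the weak axis: I_min = h·b³/12 = 77.1×44.2³/12 = 554800 mm⁴ (b = 44.2 mm is the smaller dimension).
Effective length L_e = KL = 0.7×2.84 m = 1988 mm.
Euler critical load P_cr = π²EI/L_e² = π²×208000×554800/1988² = 288200 N.
P_allow = P_cr/n = 288200/2.3 = 125300 N.

P_allow = 125 kN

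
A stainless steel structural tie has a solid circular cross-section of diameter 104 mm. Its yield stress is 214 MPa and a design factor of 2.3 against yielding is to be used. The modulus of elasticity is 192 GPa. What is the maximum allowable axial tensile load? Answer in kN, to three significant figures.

F_allow = 790 kN

σ_allow = 214/2.3 = 93.04 MPa.
A = πd²/4 = π×104²/4 = 8495 mm².
F_allow = σ_allow × A = 93.04×8495 = 790400 N.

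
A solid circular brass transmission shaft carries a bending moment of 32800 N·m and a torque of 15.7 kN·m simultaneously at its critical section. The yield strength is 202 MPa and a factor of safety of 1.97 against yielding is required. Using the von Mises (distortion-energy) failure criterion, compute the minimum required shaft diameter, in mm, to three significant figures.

d = 152 mm

σ_allow = σ_y/n = 202/1.97 = 102.5 MPa.
For a solid shaft σ_b = 32M/(πd³) and τ = 16T/(πd³), so the von Mises stress is σ' = (16/πd³)·√(4M²+3T²).
√(4M²+3T²) = √(4×(3.280×10^7)² + 3×(1.570×10^7)²) = 7.101×10^7 N·mm.
d³ = 16×7.101×10^7/(π×102.5) = 3.527×10^6 mm³.
d = 152.2 mm.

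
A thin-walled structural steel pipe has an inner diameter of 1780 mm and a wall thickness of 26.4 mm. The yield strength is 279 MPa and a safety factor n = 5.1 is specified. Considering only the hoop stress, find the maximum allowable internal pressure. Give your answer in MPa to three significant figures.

p_allow = 1.62 MPa

σ_allow = 279/5.1 = 54.71 MPa.
σ_h = pD/(2t) → p_allow = 2σ_allow t/D = 2×54.71×26.4/1780 = 1.623 MPa.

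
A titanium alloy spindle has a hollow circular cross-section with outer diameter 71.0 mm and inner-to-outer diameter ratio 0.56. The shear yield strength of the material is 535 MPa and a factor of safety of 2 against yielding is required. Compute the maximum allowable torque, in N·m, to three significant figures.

T_allow = 16900 N·m

τ_allow = 535/2 = 267.5 MPa.
For a hollow shaft T_allow = τ_allow·πd_o³(1−k⁴)/16 with 1−k⁴ = 0.9017, so πd_o³(1−k⁴)/16 = 63360 mm³.
T_allow = 267.5×63360 = 1.695×10^7 N·mm = 16950 N·m.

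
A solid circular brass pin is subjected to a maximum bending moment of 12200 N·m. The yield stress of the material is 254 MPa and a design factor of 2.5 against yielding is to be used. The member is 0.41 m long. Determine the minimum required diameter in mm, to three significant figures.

σ_allow = 254/2.5 = 101.6 MPa.
For a solid circular section σ = 32M/(πd³), so d³ = 32M/(π σ_allow) = 32×1.2200×10^7/(π×101.6) = 1.223×10^6 mm³.
d = 106.9 mm.

d = 107 mm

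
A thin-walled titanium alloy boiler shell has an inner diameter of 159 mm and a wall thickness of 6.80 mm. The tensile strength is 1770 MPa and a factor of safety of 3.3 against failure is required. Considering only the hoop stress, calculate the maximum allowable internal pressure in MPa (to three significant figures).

p_allow = 45.9 MPa

σ_allow = 1770/3.3 = 536.4 MPa.
σ_h = pD/(2t) → p_allow = 2σ_allow t/D = 2×536.4×6.80/159 = 45.88 MPa.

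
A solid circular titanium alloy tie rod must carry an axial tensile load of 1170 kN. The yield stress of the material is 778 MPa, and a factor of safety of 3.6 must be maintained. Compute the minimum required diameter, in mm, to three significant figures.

Allowable stress σ_allow = 778/3.6 = 216.1 MPa.
Required area A = F/σ_allow = 1170000/216.1 = 5414 mm².
A = πd²/4 → d = √(4A/π) = 83.03 mm.

d = 83.0 mm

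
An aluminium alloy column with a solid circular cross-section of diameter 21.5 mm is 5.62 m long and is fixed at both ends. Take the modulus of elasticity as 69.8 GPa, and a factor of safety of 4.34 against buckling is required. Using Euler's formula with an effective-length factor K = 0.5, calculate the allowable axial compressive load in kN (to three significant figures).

P_allow = 0.211 kN

I = πd⁴/64 = π×21.5⁴/64 = 10490 mm⁴.
Effective length L_e = KL = 0.5×5.62 m = 2810 mm.
Euler critical load P_cr = π²EI/L_e² = π²×69800×10490/2810² = 915.1 N.
P_allow = P_cr/n = 915.1/4.34 = 210.9 N.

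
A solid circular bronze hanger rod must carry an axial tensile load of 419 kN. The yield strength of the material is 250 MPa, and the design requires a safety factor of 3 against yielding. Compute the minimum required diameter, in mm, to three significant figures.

Allowable stress σ_allow = 250/3 = 83.33 MPa.
Required area A = F/σ_allow = 419000/83.33 = 5028 mm².
A = πd²/4 → d = √(4A/π) = 80.01 mm.

d = 80.0 mm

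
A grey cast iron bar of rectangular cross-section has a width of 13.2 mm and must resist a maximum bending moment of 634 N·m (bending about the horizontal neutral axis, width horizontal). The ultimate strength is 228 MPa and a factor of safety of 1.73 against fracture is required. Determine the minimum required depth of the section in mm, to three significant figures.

σ_allow = 228/1.73 = 131.8 MPa.
For a rectangular section σ = 6M/(bh²), so h² = 6M/(b σ_allow) = 6×634000/(13.2×131.8) = 2187 mm².
h = 46.76 mm.

h = 46.8 mm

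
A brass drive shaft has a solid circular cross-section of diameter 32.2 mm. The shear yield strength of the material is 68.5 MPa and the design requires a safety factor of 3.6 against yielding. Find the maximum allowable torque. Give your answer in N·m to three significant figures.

T_allow = 125 N·m

τ_allow = 68.5/3.6 = 19.03 MPa.
For a solid shaft T_allow = τ_allow·πd³/16; πd³/16 = π×32.2³/16 = 6555 mm³.
T_allow = 19.03×6555 = 124700 N·mm = 124.7 N·m.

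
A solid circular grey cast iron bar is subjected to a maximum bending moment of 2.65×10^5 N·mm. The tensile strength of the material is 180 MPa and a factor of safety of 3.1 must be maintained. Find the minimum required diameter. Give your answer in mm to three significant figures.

d = 36.0 mm

σ_allow = 180/3.1 = 58.06 MPa.
For a solid circular section σ = 32M/(πd³), so d³ = 32M/(π σ_allow) = 32×265000/(π×58.06) = 46490 mm³.
d = 35.96 mm.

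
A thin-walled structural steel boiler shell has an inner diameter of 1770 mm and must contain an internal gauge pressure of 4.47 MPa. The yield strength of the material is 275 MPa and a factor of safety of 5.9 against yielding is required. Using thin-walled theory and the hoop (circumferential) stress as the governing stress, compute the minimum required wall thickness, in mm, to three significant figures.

σ_allow = 275/5.9 = 46.61 MPa.
Hoop stress σ_h = pD/(2t), so t = pD/(2σ_allow) = 4.47×1770/(2×46.61) = 84.87 mm.

t = 84.9 mm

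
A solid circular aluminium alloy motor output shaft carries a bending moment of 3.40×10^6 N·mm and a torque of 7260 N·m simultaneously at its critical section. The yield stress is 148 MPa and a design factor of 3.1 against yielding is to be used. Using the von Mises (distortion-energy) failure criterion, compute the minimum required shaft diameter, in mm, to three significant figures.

σ_allow = σ_y/n = 148/3.1 = 47.74 MPa.
For a solid shaft σ_b = 32M/(πd³) and τ = 16T/(πd³), so the von Mises stress is σ' = (16/πd³)·√(4M²+3T²).
√(4M²+3T²) = √(4×(3.400×10^6)² + 3×(7.260×10^6)²) = 1.430×10^7 N·mm.
d³ = 16×1.430×10^7/(π×47.74) = 1.525×10^6 mm³.
d = 115.1 mm.

d = 115 mm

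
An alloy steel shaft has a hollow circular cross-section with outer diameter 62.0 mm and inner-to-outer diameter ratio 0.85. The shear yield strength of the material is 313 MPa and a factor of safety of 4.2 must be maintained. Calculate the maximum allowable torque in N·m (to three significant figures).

τ_allow = 313/4.2 = 74.52 MPa.
For a hollow shaft T_allow = τ_allow·πd_o³(1−k⁴)/16 with 1−k⁴ = 0.4780, so πd_o³(1−k⁴)/16 = 22370 mm³.
T_allow = 74.52×22370 = 1.667×10^6 N·mm = 1667 N·m.

T_allow = 1670 N·m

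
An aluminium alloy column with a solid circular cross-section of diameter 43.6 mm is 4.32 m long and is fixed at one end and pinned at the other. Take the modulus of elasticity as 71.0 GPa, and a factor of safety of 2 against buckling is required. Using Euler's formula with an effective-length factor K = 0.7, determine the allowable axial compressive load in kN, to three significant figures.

I = πd⁴/64 = π×43.6⁴/64 = 177400 mm⁴.
Effective length L_e = KL = 0.7×4.32 m = 3024 mm.
Euler critical load P_cr = π²EI/L_e² = π²×71000×177400/3024² = 13590 N.
P_allow = P_cr/n = 13590/2 = 6796 N.

P_allow = 6.80 kN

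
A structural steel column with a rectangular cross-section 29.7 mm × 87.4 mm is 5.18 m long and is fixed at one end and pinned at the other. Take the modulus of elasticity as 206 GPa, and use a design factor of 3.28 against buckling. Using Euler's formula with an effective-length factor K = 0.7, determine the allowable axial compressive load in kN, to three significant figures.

P_allow = 9.00 kN

Buckling occurs about the weak axis: I_min = h·b³/12 = 87.4×29.7³/12 = 190800 mm⁴ (b = 29.7 mm is the smaller dimension).
Effective length L_e = KL = 0.7×5.18 m = 3626 mm.
Euler critical load P_cr = π²EI/L_e² = π²×206000×190800/3626² = 29510 N.
P_allow = P_cr/n = 29510/3.28 = 8996 N.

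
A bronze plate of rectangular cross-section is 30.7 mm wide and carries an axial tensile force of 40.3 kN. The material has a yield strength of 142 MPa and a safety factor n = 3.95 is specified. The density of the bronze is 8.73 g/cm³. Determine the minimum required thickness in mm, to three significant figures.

σ_allow = 142/3.95 = 35.95 MPa.
Required area A = F/σ_allow = 40300/35.95 = 1121 mm².
t = A/w = 1121/30.7 = 36.52 mm.

t = 36.5 mm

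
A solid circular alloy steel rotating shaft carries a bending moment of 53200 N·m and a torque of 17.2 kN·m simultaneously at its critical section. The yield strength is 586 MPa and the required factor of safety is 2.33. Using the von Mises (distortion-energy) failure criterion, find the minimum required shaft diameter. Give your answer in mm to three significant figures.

d = 131 mm

σ_allow = σ_y/n = 586/2.33 = 251.5 MPa.
For a solid shaft σ_b = 32M/(πd³) and τ = 16T/(πd³), so the von Mises stress is σ' = (16/πd³)·√(4M²+3T²).
√(4M²+3T²) = √(4×(5.320×10^7)² + 3×(1.720×10^7)²) = 1.105×10^8 N·mm.
d³ = 16×1.105×10^8/(π×251.5) = 2.237×10^6 mm³.
d = 130.8 mm.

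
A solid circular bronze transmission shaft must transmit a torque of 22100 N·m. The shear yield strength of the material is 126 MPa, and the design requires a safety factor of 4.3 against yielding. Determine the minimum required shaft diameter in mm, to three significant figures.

d = 157 mm

Allowable shear stress τ_allow = 126/4.3 = 29.30 MPa.
For a solid shaft τ = 16T/(πd³), so d³ = 16T/(π τ_allow) = 16×2.2100×10^7/(π×29.30) = 3.841×10^6 mm³.
d = (3.841×10^6)^(1/3) = 156.6 mm.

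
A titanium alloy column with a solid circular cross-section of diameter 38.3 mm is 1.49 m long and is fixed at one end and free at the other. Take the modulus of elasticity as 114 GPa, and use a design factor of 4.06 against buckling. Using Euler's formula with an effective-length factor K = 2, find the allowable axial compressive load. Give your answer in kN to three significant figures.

P_allow = 3.30 kN

I = πd⁴/64 = π×38.3⁴/64 = 105600 mm⁴.
Effective length L_e = KL = 2×1.49 m = 2980 mm.
Euler critical load P_cr = π²EI/L_e² = π²×114000×105600/2980² = 13380 N.
P_allow = P_cr/n = 13380/4.06 = 3296 N.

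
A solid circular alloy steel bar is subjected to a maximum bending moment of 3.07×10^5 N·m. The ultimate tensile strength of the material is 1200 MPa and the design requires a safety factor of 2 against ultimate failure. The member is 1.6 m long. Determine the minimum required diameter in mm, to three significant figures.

d = 173 mm

σ_allow = 1200/2 = 600.0 MPa.
For a solid circular section σ = 32M/(πd³), so d³ = 32M/(π σ_allow) = 32×3.0700×10^8/(π×600.0) = 5.212×10^6 mm³.
d = 173.4 mm.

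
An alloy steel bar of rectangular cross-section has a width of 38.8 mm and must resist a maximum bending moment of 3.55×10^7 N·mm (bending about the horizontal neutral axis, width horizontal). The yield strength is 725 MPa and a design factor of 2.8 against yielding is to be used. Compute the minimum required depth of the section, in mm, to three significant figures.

h = 146 mm

σ_allow = 725/2.8 = 258.9 MPa.
For a rectangular section σ = 6M/(bh²), so h² = 6M/(b σ_allow) = 6×3.5500×10^7/(38.8×258.9) = 21200 mm².
h = 145.6 mm.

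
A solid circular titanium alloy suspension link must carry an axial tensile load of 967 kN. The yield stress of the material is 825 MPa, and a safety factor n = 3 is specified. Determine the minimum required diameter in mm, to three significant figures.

d = 66.9 mm

Allowable stress σ_allow = 825/3 = 275.0 MPa.
Required area A = F/σ_allow = 967000/275.0 = 3516 mm².
A = πd²/4 → d = √(4A/π) = 66.91 mm.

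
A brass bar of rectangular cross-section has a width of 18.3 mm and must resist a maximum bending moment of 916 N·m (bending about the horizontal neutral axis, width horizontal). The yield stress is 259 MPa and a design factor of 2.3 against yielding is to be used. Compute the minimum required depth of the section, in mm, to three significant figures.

σ_allow = 259/2.3 = 112.6 MPa.
For a rectangular section σ = 6M/(bh²), so h² = 6M/(b σ_allow) = 6×916000/(18.3×112.6) = 2667 mm².
h = 51.64 mm.

h = 51.6 mm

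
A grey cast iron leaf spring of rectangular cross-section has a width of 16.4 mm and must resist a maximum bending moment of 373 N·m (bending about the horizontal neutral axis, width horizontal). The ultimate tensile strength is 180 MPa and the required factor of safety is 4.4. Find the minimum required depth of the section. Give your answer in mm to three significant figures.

σ_allow = 180/4.4 = 40.91 MPa.
For a rectangular section σ = 6M/(bh²), so h² = 6M/(b σ_allow) = 6×373000/(16.4×40.91) = 3336 mm².
h = 57.76 mm.

h = 57.8 mm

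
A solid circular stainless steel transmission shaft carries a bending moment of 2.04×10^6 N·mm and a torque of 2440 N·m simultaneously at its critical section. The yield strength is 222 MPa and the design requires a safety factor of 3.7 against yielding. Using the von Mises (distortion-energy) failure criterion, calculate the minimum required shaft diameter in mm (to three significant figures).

d = 79.3 mm

σ_allow = σ_y/n = 222/3.7 = 60.00 MPa.
For a solid shaft σ_b = 32M/(πd³) and τ = 16T/(πd³), so the von Mises stress is σ' = (16/πd³)·√(4M²+3T²).
√(4M²+3T²) = √(4×(2.040×10^6)² + 3×(2.440×10^6)²) = 5.874×10^6 N·mm.
d³ = 16×5.874×10^6/(π×60.00) = 498600 mm³.
d = 79.30 mm.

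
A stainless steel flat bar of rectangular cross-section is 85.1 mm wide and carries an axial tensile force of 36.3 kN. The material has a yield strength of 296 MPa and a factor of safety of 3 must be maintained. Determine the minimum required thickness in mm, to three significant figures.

t = 4.32 mm

σ_allow = 296/3 = 98.67 MPa.
Required area A = F/σ_allow = 36300/98.67 = 367.9 mm².
t = A/w = 367.9/85.1 = 4.323 mm.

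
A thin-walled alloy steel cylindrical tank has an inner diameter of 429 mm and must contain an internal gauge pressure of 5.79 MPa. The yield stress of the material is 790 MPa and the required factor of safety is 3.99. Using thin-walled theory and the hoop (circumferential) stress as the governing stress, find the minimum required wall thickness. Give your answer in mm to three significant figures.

t = 6.27 mm

σ_allow = 790/3.99 = 198.0 MPa.
Hoop stress σ_h = pD/(2t), so t = pD/(2σ_allow) = 5.79×429/(2×198.0) = 6.273 mm.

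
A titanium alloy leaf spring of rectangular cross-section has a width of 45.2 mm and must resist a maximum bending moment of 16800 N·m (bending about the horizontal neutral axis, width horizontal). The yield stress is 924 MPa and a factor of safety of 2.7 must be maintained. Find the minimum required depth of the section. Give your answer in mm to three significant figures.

σ_allow = 924/2.7 = 342.2 MPa.
For a rectangular section σ = 6M/(bh²), so h² = 6M/(b σ_allow) = 6×1.6800×10^7/(45.2×342.2) = 6516 mm².
h = 80.72 mm.

h = 80.7 mm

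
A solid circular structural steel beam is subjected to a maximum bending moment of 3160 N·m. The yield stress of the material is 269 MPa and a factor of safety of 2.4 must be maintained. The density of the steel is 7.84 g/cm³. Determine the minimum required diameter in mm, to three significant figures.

d = 66.0 mm

σ_allow = 269/2.4 = 112.1 MPa.
For a solid circular section σ = 32M/(πd³), so d³ = 32M/(π σ_allow) = 32×3160000/(π×112.1) = 287200 mm³.
d = 65.98 mm.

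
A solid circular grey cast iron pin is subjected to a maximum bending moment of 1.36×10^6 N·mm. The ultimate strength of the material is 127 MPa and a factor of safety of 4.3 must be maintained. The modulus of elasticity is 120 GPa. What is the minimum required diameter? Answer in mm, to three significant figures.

d = 77.7 mm

σ_allow = 127/4.3 = 29.53 MPa.
For a solid circular section σ = 32M/(πd³), so d³ = 32M/(π σ_allow) = 32×1360000/(π×29.53) = 469000 mm³.
d = 77.70 mm.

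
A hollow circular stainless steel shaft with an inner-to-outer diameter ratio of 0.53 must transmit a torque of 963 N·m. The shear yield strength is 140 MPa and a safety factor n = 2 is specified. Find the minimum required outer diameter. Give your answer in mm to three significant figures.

d_o = 42.4 mm

τ_allow = 140/2 = 70.00 MPa.
For a hollow shaft τ = 16T/[πd_o³(1−k⁴)] with k = 0.53, so 1−k⁴ = 0.9211.
d_o³ = 16T/[π τ_allow (1−k⁴)] = 16×963000/(π×70.00×0.9211) = 76070 mm³.
d_o = 42.37 mm.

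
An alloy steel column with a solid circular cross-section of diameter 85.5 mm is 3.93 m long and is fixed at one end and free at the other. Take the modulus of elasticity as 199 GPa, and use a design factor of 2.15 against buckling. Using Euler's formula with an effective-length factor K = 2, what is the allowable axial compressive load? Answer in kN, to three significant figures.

I = πd⁴/64 = π×85.5⁴/64 = 2.623×10^6 mm⁴.
Effective length L_e = KL = 2×3.93 m = 7860 mm.
Euler critical load P_cr = π²EI/L_e² = π²×199000×2.623×10^6/7860² = 83400 N.
P_allow = P_cr/n = 83400/2.15 = 38790 N.

P_allow = 38.8 kN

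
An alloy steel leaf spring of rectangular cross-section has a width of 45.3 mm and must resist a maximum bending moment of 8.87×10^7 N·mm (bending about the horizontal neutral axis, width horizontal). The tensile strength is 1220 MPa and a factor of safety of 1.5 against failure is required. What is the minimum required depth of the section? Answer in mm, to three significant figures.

σ_allow = 1220/1.5 = 813.3 MPa.
For a rectangular section σ = 6M/(bh²), so h² = 6M/(b σ_allow) = 6×8.8700×10^7/(45.3×813.3) = 14440 mm².
h = 120.2 mm.

h = 120 mm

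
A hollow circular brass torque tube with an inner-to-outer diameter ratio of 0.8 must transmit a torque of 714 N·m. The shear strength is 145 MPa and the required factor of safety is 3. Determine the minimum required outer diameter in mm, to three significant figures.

d_o = 50.3 mm

τ_allow = 145/3 = 48.33 MPa.
For a hollow shaft τ = 16T/[πd_o³(1−k⁴)] with k = 0.8, so 1−k⁴ = 0.5904.
d_o³ = 16T/[π τ_allow (1−k⁴)] = 16×714000/(π×48.33×0.5904) = 127400 mm³.
d_o = 50.32 mm.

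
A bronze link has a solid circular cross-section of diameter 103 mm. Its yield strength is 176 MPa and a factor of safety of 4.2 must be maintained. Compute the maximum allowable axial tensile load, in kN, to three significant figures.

F_allow = 349 kN

σ_allow = 176/4.2 = 41.90 MPa.
A = πd²/4 = π×103²/4 = 8332 mm².
F_allow = σ_allow × A = 41.90×8332 = 349200 N.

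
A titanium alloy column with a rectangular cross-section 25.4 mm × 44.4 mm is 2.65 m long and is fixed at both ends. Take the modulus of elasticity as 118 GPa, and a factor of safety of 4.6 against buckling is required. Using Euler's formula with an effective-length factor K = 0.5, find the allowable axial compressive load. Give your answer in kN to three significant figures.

Buckling occurs about the weak axis: I_min = h·b³/12 = 44.4×25.4³/12 = 60630 mm⁴ (b = 25.4 mm is the smaller dimension).
Effective length L_e = KL = 0.5×2.65 m = 1325 mm.
Euler critical load P_cr = π²EI/L_e² = π²×118000×60630/1325² = 40220 N.
P_allow = P_cr/n = 40220/4.6 = 8744 N.

P_allow = 8.74 kN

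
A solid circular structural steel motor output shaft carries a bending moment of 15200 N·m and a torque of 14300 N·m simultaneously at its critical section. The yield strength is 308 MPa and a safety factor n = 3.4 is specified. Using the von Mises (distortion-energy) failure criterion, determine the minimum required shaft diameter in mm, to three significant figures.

d = 130 mm

σ_allow = σ_y/n = 308/3.4 = 90.59 MPa.
For a solid shaft σ_b = 32M/(πd³) and τ = 16T/(πd³), so the von Mises stress is σ' = (16/πd³)·√(4M²+3T²).
√(4M²+3T²) = √(4×(1.520×10^7)² + 3×(1.430×10^7)²) = 3.921×10^7 N·mm.
d³ = 16×3.921×10^7/(π×90.59) = 2.205×10^6 mm³.
d = 130.1 mm.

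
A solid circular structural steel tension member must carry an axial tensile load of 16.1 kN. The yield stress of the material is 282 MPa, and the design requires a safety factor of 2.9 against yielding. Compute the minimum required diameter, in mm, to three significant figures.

d = 14.5 mm

Allowable stress σ_allow = 282/2.9 = 97.24 MPa.
Required area A = F/σ_allow = 16100/97.24 = 165.6 mm².
A = πd²/4 → d = √(4A/π) = 14.52 mm.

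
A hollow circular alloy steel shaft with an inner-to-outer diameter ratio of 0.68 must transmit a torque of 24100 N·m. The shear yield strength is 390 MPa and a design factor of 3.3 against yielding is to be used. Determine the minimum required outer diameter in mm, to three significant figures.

d_o = 110 mm

τ_allow = 390/3.3 = 118.2 MPa.
For a hollow shaft τ = 16T/[πd_o³(1−k⁴)] with k = 0.68, so 1−k⁴ = 0.7862.
d_o³ = 16T/[π τ_allow (1−k⁴)] = 16×2.4100×10^7/(π×118.2×0.7862) = 1.321×10^6 mm³.
d_o = 109.7 mm.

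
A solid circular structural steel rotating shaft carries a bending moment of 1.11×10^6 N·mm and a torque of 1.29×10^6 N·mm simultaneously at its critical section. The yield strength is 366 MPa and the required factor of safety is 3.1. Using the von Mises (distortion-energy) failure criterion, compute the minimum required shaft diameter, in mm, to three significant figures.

d = 51.4 mm

σ_allow = σ_y/n = 366/3.1 = 118.1 MPa.
For a solid shaft σ_b = 32M/(πd³) and τ = 16T/(πd³), so the von Mises stress is σ' = (16/πd³)·√(4M²+3T²).
√(4M²+3T²) = √(4×(1.110×10^6)² + 3×(1.290×10^6)²) = 3.150×10^6 N·mm.
d³ = 16×3.150×10^6/(π×118.1) = 135900 mm³.
d = 51.41 mm.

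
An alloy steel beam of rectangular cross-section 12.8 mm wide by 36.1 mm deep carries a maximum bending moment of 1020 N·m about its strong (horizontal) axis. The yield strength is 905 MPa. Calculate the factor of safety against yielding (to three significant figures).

n = 2.47

Section modulus S = bh²/6 = 12.8×36.1²/6 = 2780 mm³.
σ = M/S = 1020000/2780 = 366.9 MPa.
n = 905/366.9 = 2.467.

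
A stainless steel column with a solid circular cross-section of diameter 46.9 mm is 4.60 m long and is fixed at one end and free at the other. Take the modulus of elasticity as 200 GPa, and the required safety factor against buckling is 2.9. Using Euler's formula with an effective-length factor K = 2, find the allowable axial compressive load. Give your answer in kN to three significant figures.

P_allow = 1.91 kN

I = πd⁴/64 = π×46.9⁴/64 = 237500 mm⁴.
Effective length L_e = KL = 2×4.60 m = 9200 mm.
Euler critical load P_cr = π²EI/L_e² = π²×200000×237500/9200² = 5539 N.
P_allow = P_cr/n = 5539/2.9 = 1910 N.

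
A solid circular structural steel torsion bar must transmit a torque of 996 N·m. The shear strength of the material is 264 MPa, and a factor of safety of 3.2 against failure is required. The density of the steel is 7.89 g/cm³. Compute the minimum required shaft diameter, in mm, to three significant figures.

Allowable shear stress τ_allow = 264/3.2 = 82.50 MPa.
For a solid shaft τ = 16T/(πd³), so d³ = 16T/(π τ_allow) = 16×996000/(π×82.50) = 61490 mm³.
d = (61490)^(1/3) = 39.47 mm.

d = 39.5 mm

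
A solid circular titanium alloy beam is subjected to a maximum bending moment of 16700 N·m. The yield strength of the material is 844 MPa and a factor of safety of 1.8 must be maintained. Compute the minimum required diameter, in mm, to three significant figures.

σ_allow = 844/1.8 = 468.9 MPa.
For a solid circular section σ = 32M/(πd³), so d³ = 32M/(π σ_allow) = 32×1.6700×10^7/(π×468.9) = 362800 mm³.
d = 71.32 mm.

d = 71.3 mm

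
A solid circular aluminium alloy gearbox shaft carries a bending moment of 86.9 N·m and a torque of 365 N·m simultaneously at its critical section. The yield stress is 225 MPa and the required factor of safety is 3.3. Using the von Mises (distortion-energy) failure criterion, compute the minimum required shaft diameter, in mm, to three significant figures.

σ_allow = σ_y/n = 225/3.3 = 68.18 MPa.
For a solid shaft σ_b = 32M/(πd³) and τ = 16T/(πd³), so the von Mises stress is σ' = (16/πd³)·√(4M²+3T²).
√(4M²+3T²) = √(4×(86900)² + 3×(365000)²) = 655700 N·mm.
d³ = 16×655700/(π×68.18) = 48980 mm³.
d = 36.59 mm.

d = 36.6 mm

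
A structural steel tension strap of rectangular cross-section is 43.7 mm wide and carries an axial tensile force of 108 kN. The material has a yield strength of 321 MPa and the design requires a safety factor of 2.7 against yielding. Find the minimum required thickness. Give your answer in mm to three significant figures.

σ_allow = 321/2.7 = 118.9 MPa.
Required area A = F/σ_allow = 108000/118.9 = 908.4 mm².
t = A/w = 908.4/43.7 = 20.79 mm.

t = 20.8 mm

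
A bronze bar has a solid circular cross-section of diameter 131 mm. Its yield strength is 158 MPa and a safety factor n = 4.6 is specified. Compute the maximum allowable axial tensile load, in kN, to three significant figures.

F_allow = 463 kN

σ_allow = 158/4.6 = 34.35 MPa.
A = πd²/4 = π×131²/4 = 13480 mm².
F_allow = σ_allow × A = 34.35×13480 = 462900 N.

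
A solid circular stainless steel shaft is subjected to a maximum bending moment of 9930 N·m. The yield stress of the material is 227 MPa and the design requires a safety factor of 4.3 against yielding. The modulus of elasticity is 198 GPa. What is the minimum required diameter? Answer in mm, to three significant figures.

d = 124 mm

σ_allow = 227/4.3 = 52.79 MPa.
For a solid circular section σ = 32M/(πd³), so d³ = 32M/(π σ_allow) = 32×9930000/(π×52.79) = 1.916×10^6 mm³.
d = 124.2 mm.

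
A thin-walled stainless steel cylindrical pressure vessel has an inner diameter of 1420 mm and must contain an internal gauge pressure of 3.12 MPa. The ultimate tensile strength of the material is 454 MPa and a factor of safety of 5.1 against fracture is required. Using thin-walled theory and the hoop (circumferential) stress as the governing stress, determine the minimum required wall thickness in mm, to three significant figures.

σ_allow = 454/5.1 = 89.02 MPa.
Hoop stress σ_h = pD/(2t), so t = pD/(2σ_allow) = 3.12×1420/(2×89.02) = 24.88 mm.

t = 24.9 mm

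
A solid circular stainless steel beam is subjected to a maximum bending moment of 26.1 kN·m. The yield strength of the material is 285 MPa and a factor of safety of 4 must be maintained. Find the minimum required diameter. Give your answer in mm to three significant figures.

d = 155 mm

σ_allow = 285/4 = 71.25 MPa.
For a solid circular section σ = 32M/(πd³), so d³ = 32M/(π σ_allow) = 32×2.6100×10^7/(π×71.25) = 3.731×10^6 mm³.
d = 155.1 mm.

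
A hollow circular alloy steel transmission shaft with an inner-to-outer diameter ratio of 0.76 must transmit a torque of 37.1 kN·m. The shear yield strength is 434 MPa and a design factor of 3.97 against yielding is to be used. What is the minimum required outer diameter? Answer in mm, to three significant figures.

τ_allow = 434/3.97 = 109.3 MPa.
For a hollow shaft τ = 16T/[πd_o³(1−k⁴)] with k = 0.76, so 1−k⁴ = 0.6664.
d_o³ = 16T/[π τ_allow (1−k⁴)] = 16×3.7100×10^7/(π×109.3×0.6664) = 2.594×10^6 mm³.
d_o = 137.4 mm.

d_o = 137 mm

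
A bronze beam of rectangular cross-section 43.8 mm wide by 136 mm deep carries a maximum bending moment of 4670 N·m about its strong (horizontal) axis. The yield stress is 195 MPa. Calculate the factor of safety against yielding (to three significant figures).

Section modulus S = bh²/6 = 43.8×136²/6 = 135000 mm³.
σ = M/S = 4670000/135000 = 34.59 MPa.
n = 195/34.59 = 5.638.

n = 5.64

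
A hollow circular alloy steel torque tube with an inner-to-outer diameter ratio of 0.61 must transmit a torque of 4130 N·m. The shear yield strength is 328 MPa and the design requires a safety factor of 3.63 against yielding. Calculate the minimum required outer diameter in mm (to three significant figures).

d_o = 64.6 mm

τ_allow = 328/3.63 = 90.36 MPa.
For a hollow shaft τ = 16T/[πd_o³(1−k⁴)] with k = 0.61, so 1−k⁴ = 0.8615.
d_o³ = 16T/[π τ_allow (1−k⁴)] = 16×4130000/(π×90.36×0.8615) = 270200 mm³.
d_o = 64.65 mm.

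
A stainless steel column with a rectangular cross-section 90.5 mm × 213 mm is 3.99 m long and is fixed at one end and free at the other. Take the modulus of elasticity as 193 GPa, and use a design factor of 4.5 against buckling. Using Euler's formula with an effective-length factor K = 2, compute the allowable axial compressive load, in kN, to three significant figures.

Buckling occurs about the weak axis: I_min = h·b³/12 = 213×90.5³/12 = 1.316×10^7 mm⁴ (b = 90.5 mm is the smaller dimension).
Effective length L_e = KL = 2×3.99 m = 7980 mm.
Euler critical load P_cr = π²EI/L_e² = π²×193000×1.316×10^7/7980² = 393500 N.
P_allow = P_cr/n = 393500/4.5 = 87450 N.

P_allow = 87.5 kN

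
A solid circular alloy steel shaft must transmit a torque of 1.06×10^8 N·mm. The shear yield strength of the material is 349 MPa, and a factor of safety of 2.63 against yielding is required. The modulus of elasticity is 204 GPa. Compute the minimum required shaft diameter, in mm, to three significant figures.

Allowable shear stress τ_allow = 349/2.63 = 132.7 MPa.
For a solid shaft τ = 16T/(πd³), so d³ = 16T/(π τ_allow) = 16×1.0600×10^8/(π×132.7) = 4.068×10^6 mm³.
d = (4.068×10^6)^(1/3) = 159.6 mm.

d = 160 mm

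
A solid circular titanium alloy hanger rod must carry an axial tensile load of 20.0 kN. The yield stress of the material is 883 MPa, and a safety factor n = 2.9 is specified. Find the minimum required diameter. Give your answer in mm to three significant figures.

Allowable stress σ_allow = 883/2.9 = 304.5 MPa.
Required area A = F/σ_allow = 20000/304.5 = 65.69 mm².
A = πd²/4 → d = √(4A/π) = 9.145 mm.

d = 9.15 mm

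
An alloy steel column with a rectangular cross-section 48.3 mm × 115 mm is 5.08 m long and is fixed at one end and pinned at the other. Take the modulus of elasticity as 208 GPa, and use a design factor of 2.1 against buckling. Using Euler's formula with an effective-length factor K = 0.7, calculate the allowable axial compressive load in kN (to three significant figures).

P_allow = 83.5 kN

Buckling occurs about the weak axis: I_min = h·b³/12 = 115×48.3³/12 = 1.080×10^6 mm⁴ (b = 48.3 mm is the smaller dimension).
Effective length L_e = KL = 0.7×5.08 m = 3556 mm.
Euler critical load P_cr = π²EI/L_e² = π²×208000×1.080×10^6/3556² = 175300 N.
P_allow = P_cr/n = 175300/2.1 = 83480 N.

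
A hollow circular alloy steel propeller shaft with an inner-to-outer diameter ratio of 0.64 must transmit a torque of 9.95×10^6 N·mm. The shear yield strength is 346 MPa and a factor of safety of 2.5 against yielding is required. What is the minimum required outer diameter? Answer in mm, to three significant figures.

d_o = 76.1 mm

τ_allow = 346/2.5 = 138.4 MPa.
For a hollow shaft τ = 16T/[πd_o³(1−k⁴)] with k = 0.64, so 1−k⁴ = 0.8322.
d_o³ = 16T/[π τ_allow (1−k⁴)] = 16×9950000/(π×138.4×0.8322) = 440000 mm³.
d_o = 76.06 mm.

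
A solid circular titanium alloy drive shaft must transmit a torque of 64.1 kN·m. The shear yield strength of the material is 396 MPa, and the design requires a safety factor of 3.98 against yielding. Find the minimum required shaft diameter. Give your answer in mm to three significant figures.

Allowable shear stress τ_allow = 396/3.98 = 99.50 MPa.
For a solid shaft τ = 16T/(πd³), so d³ = 16T/(π τ_allow) = 16×6.4100×10^7/(π×99.50) = 3.281×10^6 mm³.
d = (3.281×10^6)^(1/3) = 148.6 mm.

d = 149 mm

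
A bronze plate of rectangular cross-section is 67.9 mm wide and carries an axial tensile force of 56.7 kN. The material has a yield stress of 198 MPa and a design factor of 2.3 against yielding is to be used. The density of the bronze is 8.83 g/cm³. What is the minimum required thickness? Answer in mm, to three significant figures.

t = 9.70 mm

σ_allow = 198/2.3 = 86.09 MPa.
Required area A = F/σ_allow = 56700/86.09 = 658.6 mm².
t = A/w = 658.6/67.9 = 9.700 mm.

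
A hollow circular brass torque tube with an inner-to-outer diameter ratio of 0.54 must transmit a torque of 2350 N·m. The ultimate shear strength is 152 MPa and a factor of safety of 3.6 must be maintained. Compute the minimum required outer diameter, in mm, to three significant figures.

d_o = 67.7 mm

τ_allow = 152/3.6 = 42.22 MPa.
For a hollow shaft τ = 16T/[πd_o³(1−k⁴)] with k = 0.54, so 1−k⁴ = 0.9150.
d_o³ = 16T/[π τ_allow (1−k⁴)] = 16×2350000/(π×42.22×0.9150) = 309800 mm³.
d_o = 67.66 mm.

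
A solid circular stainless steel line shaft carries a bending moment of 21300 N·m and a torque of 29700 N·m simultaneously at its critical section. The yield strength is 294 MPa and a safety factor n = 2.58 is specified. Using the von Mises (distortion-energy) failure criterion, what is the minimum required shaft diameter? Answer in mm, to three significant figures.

d = 144 mm

σ_allow = σ_y/n = 294/2.58 = 114.0 MPa.
For a solid shaft σ_b = 32M/(πd³) and τ = 16T/(πd³), so the von Mises stress is σ' = (16/πd³)·√(4M²+3T²).
√(4M²+3T²) = √(4×(2.130×10^7)² + 3×(2.970×10^7)²) = 6.679×10^7 N·mm.
d³ = 16×6.679×10^7/(π×114.0) = 2.985×10^6 mm³.
d = 144.0 mm.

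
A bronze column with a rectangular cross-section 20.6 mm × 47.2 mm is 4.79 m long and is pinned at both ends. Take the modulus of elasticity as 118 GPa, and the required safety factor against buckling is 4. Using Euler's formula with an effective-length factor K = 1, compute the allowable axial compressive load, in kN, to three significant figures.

P_allow = 0.436 kN

Buckling occurs about the weak axis: I_min = h·b³/12 = 47.2×20.6³/12 = 34380 mm⁴ (b = 20.6 mm is the smaller dimension).
Effective length L_e = KL = 1×4.79 m = 4790 mm.
Euler critical load P_cr = π²EI/L_e² = π²×118000×34380/4790² = 1745 N.
P_allow = P_cr/n = 1745/4 = 436.3 N.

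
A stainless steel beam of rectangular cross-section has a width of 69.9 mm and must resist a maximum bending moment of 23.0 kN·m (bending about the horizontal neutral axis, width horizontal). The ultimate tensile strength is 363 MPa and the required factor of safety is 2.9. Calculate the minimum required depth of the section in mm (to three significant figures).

h = 126 mm

σ_allow = 363/2.9 = 125.2 MPa.
For a rectangular section σ = 6M/(bh²), so h² = 6M/(b σ_allow) = 6×2.3000×10^7/(69.9×125.2) = 15770 mm².
h = 125.6 mm.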